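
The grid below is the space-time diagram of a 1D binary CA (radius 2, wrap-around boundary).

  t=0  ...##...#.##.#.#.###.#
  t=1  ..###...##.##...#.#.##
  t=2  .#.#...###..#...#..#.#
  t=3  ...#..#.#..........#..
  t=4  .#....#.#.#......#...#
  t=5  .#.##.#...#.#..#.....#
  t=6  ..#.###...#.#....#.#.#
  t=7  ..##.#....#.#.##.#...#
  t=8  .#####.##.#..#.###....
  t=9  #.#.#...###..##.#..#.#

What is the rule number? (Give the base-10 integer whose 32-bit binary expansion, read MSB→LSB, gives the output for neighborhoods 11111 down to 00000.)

  [31] ##### => .  t=8,i=3
  [30] ####. => #  t=8,i=4
  [29] ###.# => .  t=0,i=19
  [28] ###.. => .  t=1,i=4
  [27] ##.## => .  t=1,i=10
  [26] ##.#. => #  t=0,i=12
  [25] ##..# => .  t=1,i=0
  [24] ##... => .  t=0,i=5
  [23] #.### => .  t=0,i=17
  [22] #.##. => .  t=0,i=10
  [21] #.#.# => .  t=0,i=13
  [20] #.#.. => #  t=0,i=21
  [19] #..## => #  t=1,i=1
  [18] #..#. => .  t=2,i=11
  [17] #...# => .  t=0,i=1
  [16] #.... => #  t=3,i=10
  [15] .#### => #  t=8,i=2
  [14] .###. => #  t=0,i=18
  [13] .##.# => #  t=0,i=11
  [12] .##.. => #  t=0,i=4
  [11] .#.## => #  t=0,i=9
  [10] .#.#. => .  t=0,i=14
  [9] .#..# => .  t=2,i=17
  [8] .#... => .  t=0,i=0
  [7] ..### => .  t=1,i=2
  [6] ..##. => #  t=0,i=3
  [5] ..#.# => #  t=0,i=8
  [4] ..#.. => .  t=2,i=12
  [3] ...## => #  t=0,i=2
  [2] ...#. => .  t=0,i=7
  [1] ....# => #  t=3,i=1
  [0] ..... => .  t=3,i=0
  bits 01000100000110011111100001101010 = 1142552682

1142552682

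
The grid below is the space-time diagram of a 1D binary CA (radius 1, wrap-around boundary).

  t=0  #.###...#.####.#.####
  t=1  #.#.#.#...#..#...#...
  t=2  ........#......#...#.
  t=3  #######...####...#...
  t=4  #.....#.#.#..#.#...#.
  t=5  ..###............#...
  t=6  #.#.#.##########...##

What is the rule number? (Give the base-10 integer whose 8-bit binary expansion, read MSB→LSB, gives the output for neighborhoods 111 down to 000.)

73

  ### -> .   bit 7 = 0  t=0,i=3
  ##. -> #   bit 6 = 1  t=0,i=0
  #.# -> .   bit 5 = 0  t=0,i=1
  #.. -> .   bit 4 = 0  t=0,i=5
  .## -> #   bit 3 = 1  t=0,i=2
  .#. -> .   bit 2 = 0  t=0,i=8
  ..# -> .   bit 1 = 0  t=0,i=7
  ... -> #   bit 0 = 1  t=0,i=6
  bits 01001001 = 73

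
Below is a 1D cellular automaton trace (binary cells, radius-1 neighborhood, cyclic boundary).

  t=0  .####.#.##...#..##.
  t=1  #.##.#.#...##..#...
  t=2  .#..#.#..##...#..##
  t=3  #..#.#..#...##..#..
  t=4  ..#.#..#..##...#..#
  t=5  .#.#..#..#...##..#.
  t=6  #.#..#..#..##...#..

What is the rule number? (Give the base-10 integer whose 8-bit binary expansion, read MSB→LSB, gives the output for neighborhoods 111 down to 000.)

  ### -> #   bit 7 = 1  t=0,i=2
  ##. -> .   bit 6 = 0  t=0,i=4
  #.# -> #   bit 5 = 1  t=0,i=5
  #.. -> .   bit 4 = 0  t=0,i=10
  .## -> .   bit 3 = 0  t=0,i=1
  .#. -> .   bit 2 = 0  t=0,i=6
  ..# -> #   bit 1 = 1  t=0,i=0
  ... -> #   bit 0 = 1  t=0,i=11
  bits 10100011 = 163

163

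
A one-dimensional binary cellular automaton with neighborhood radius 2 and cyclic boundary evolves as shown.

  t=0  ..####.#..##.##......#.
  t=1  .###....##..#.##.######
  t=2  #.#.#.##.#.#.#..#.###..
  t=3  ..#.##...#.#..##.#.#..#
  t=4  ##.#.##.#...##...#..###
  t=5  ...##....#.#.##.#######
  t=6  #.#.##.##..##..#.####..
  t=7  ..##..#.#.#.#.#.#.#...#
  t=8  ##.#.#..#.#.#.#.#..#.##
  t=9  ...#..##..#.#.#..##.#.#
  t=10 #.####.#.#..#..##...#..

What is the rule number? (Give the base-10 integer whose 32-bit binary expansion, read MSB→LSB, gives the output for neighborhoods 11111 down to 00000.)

2301418399

  #####|#  b31=1 t=1,i=19
  ####.|.  b30=0 t=0,i=4
  ###.#|.  b29=0 t=0,i=5
  ###..|.  b28=0 t=1,i=3
  ##.##|#  b27=1 t=0,i=12
  ##.#.|.  b26=0 t=0,i=6
  ##..#|.  b25=0 t=1,i=10
  ##...|#  b24=1 t=0,i=15
  #.###|.  b23=0 t=1,i=1
  #.##.|.  b22=0 t=0,i=13
  #.#.#|#  b21=1 t=2,i=2
  #.#..|.  b20=0 t=0,i=7
  #..##|#  b19=1 t=0,i=9
  #..#.|#  b18=1 t=1,i=11
  #...#|.  b17=0 t=0,i=0
  #....|.  b16=0 t=0,i=16
  .####|#  b15=1 t=0,i=3
  .###.|#  b14=1 t=1,i=2
  .##.#|.  b13=0 t=0,i=11
  .##..|#  b12=1 t=0,i=14
  .#.##|#  b11=1 t=1,i=13
  .#.#.|.  b10=0 t=2,i=1
  .#..#|#  b9=1 t=0,i=8
  .#...|#  b8=1 t=0,i=22
  ..###|#  b7=1 t=0,i=2
  ..##.|.  b6=0 t=0,i=10
  ..#.#|.  b5=0 t=1,i=12
  ..#..|#  b4=1 t=0,i=21
  ...##|#  b3=1 t=0,i=1
  ...#.|#  b2=1 t=0,i=20
  ....#|#  b1=1 t=0,i=19
  .....|#  b0=1 t=0,i=17
  bits 10001001001011001101101110011111 = 2301418399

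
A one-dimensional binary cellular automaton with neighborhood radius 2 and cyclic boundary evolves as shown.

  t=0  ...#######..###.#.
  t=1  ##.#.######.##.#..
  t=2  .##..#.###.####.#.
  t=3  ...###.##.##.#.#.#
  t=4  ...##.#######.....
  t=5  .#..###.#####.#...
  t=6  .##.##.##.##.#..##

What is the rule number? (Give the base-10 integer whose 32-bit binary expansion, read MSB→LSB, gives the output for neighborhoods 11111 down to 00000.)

  [31] ##### => #  t=0,i=5
  [30] ####. => #  t=0,i=8
  [29] ###.# => .  t=0,i=14
  [28] ###.. => #  t=0,i=9
  [27] ##.## => #  t=1,i=11
  [26] ##.#. => #  t=0,i=15
  [25] ##..# => #  t=0,i=10
  [24] ##... => .  t=4,i=13
  [23] #.### => #  t=1,i=5
  [22] #.##. => #  t=1,i=12
  [21] #.#.# => .  t=1,i=3
  [20] #.#.. => .  t=0,i=16
  [19] #..## => .  t=0,i=11
  [18] #..#. => #  t=2,i=4
  [17] #...# => .  t=3,i=1
  [16] #.... => #  t=0,i=0
  [15] .#### => .  t=0,i=4
  [14] .###. => #  t=0,i=13
  [13] .##.# => #  t=1,i=1
  [12] .##.. => .  t=2,i=2
  [11] .#.## => .  t=1,i=4
  [10] .#.#. => .  t=3,i=14
  [9] .#..# => #  t=1,i=16
  [8] .#... => .  t=0,i=17
  [7] ..### => #  t=0,i=3
  [6] ..##. => .  t=1,i=0
  [5] ..#.# => #  t=2,i=5
  [4] ..#.. => #  t=5,i=1
  [3] ...## => .  t=0,i=2
  [2] ...#. => .  t=5,i=0
  [1] ....# => #  t=0,i=1
  [0] ..... => .  t=4,i=0
  bits 11011110110001010110001010110010 = 3737477810

3737477810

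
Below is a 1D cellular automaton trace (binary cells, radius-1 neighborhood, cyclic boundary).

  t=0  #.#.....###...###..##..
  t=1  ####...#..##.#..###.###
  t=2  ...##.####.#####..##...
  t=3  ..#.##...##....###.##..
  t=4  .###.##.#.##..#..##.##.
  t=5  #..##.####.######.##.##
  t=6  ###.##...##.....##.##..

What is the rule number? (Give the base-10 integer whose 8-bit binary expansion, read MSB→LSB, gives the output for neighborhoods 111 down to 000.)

  nb ###: next=.  (t=0,i=9, bit7=0)
  nb ##.: next=#  (t=0,i=10, bit6=1)
  nb #.#: next=#  (t=0,i=1, bit5=1)
  nb #..: next=#  (t=0,i=3, bit4=1)
  nb .##: next=.  (t=0,i=8, bit3=0)
  nb .#.: next=#  (t=0,i=0, bit2=1)
  nb ..#: next=#  (t=0,i=7, bit1=1)
  nb ...: next=.  (t=0,i=4, bit0=0)
  bits 01110110 = 118

118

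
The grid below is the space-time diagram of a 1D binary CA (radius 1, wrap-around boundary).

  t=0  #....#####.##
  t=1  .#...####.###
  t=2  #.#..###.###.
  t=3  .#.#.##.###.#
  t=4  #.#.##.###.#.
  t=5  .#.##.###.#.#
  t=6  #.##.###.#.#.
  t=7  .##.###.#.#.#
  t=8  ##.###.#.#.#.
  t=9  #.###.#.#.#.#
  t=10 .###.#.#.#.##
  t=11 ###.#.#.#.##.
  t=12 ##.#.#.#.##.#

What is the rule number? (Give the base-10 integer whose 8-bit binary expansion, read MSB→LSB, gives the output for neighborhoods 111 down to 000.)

184

  [7] ### => #  t=0,i=6
  [6] ##. => .  t=0,i=0
  [5] #.# => #  t=0,i=10
  [4] #.. => #  t=0,i=1
  [3] .## => #  t=0,i=5
  [2] .#. => .  t=1,i=1
  [1] ..# => .  t=0,i=4
  [0] ... => .  t=0,i=2
  bits 10111000 = 184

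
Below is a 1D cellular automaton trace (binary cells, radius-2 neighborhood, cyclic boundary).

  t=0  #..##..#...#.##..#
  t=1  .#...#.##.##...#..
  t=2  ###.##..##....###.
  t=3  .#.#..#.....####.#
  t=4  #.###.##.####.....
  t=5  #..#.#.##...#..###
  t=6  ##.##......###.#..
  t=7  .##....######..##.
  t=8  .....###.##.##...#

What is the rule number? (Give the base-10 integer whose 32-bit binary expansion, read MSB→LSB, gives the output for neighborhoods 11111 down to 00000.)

  nb #####: next=#  (t=7,i=9, bit31=1)
  nb ####.: next=.  (t=3,i=14, bit30=0)
  nb ###.#: next=.  (t=2,i=2, bit29=0)
  nb ###..: next=#  (t=4,i=12, bit28=1)
  nb ##.##: next=#  (t=1,i=9, bit27=1)
  nb ##.#.: next=.  (t=3,i=16, bit26=0)
  nb ##..#: next=#  (t=0,i=1, bit25=1)
  nb ##...: next=.  (t=1,i=12, bit24=0)
  nb #.###: next=.  (t=2,i=0, bit23=0)
  nb #.##.: next=.  (t=0,i=13, bit22=0)
  nb #.#.#: next=.  (t=3,i=1, bit21=0)
  nb #.#..: next=#  (t=3,i=3, bit20=1)
  nb #..##: next=.  (t=0,i=2, bit19=0)
  nb #..#.: next=.  (t=0,i=6, bit18=0)
  nb #...#: next=.  (t=0,i=9, bit17=0)
  nb #....: next=.  (t=2,i=11, bit16=0)
  nb .####: next=.  (t=3,i=13, bit15=0)
  nb .###.: next=#  (t=2,i=1, bit14=1)
  nb .##.#: next=#  (t=1,i=8, bit13=1)
  nb .##..: next=.  (t=0,i=0, bit12=0)
  nb .#.##: next=.  (t=0,i=12, bit11=0)
  nb .#.#.: next=#  (t=3,i=0, bit10=1)
  nb .#..#: next=#  (t=3,i=4, bit9=1)
  nb .#...: next=#  (t=0,i=8, bit8=1)
  nb ..###: next=#  (t=2,i=14, bit7=1)
  nb ..##.: next=.  (t=0,i=3, bit6=0)
  nb ..#.#: next=#  (t=0,i=11, bit5=1)
  nb ..#..: next=#  (t=0,i=7, bit4=1)
  nb ...##: next=#  (t=2,i=13, bit3=1)
  nb ...#.: next=#  (t=0,i=10, bit2=1)
  nb ....#: next=#  (t=2,i=12, bit1=1)
  nb .....: next=#  (t=3,i=9, bit0=1)
  bits 10011010000100000110011110111111 = 2584766399

2584766399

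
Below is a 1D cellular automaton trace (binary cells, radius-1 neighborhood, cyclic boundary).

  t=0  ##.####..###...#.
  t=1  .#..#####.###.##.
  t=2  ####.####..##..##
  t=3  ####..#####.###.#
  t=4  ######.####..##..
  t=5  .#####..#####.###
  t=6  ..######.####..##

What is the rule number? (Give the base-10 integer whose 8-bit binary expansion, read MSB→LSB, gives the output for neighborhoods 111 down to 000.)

214

  ###|#  b7=1 t=0,i=4
  ##.|#  b6=1 t=0,i=1
  #.#|.  b5=0 t=0,i=2
  #..|#  b4=1 t=0,i=7
  .##|.  b3=0 t=0,i=0
  .#.|#  b2=1 t=0,i=15
  ..#|#  b1=1 t=0,i=8
  ...|.  b0=0 t=0,i=13
  bits 11010110 = 214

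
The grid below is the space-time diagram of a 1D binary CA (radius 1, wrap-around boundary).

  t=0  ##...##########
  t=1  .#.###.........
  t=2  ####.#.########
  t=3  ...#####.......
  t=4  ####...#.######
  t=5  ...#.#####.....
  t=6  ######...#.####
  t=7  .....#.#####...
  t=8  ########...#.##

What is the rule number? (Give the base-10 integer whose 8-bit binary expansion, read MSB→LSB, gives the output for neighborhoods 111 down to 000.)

111

  ###|.  b7=0 t=0,i=0
  ##.|#  b6=1 t=0,i=1
  #.#|#  b5=1 t=1,i=2
  #..|.  b4=0 t=0,i=2
  .##|#  b3=1 t=0,i=5
  .#.|#  b2=1 t=1,i=1
  ..#|#  b1=1 t=0,i=4
  ...|#  b0=1 t=0,i=3
  bits 01101111 = 111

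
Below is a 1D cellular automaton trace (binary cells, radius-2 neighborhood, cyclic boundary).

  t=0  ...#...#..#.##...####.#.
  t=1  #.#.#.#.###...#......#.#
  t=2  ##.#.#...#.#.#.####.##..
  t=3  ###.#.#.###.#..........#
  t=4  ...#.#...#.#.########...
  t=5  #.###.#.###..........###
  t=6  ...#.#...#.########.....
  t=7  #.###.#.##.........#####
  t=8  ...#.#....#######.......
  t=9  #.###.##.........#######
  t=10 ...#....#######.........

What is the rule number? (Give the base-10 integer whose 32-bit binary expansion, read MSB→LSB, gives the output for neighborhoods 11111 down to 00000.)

84764517

  [31] ##### => .  t=4,i=15
  [30] ####. => .  t=0,i=19
  [29] ###.# => .  t=0,i=20
  [28] ###.. => .  t=1,i=10
  [27] ##.## => .  t=2,i=19
  [26] ##.#. => #  t=0,i=21
  [25] ##..# => .  t=2,i=22
  [24] ##... => #  t=0,i=14
  [23] #.### => .  t=1,i=8
  [22] #.##. => .  t=0,i=12
  [21] #.#.# => .  t=1,i=2
  [20] #.#.. => .  t=0,i=22
  [19] #..## => #  t=2,i=23
  [18] #..#. => #  t=0,i=9
  [17] #...# => .  t=0,i=5
  [16] #.... => #  t=0,i=0
  [15] .#### => .  t=0,i=18
  [14] .###. => #  t=1,i=9
  [13] .##.# => #  t=1,i=0
  [12] .##.. => .  t=0,i=13
  [11] .#.## => .  t=0,i=11
  [10] .#.#. => #  t=1,i=3
  [9] .#..# => #  t=0,i=8
  [8] .#... => #  t=0,i=4
  [7] ..### => .  t=0,i=17
  [6] ..##. => #  t=2,i=0
  [5] ..#.# => #  t=0,i=10
  [4] ..#.. => .  t=0,i=3
  [3] ...## => .  t=0,i=16
  [2] ...#. => #  t=0,i=2
  [1] ....# => .  t=0,i=1
  [0] ..... => #  t=1,i=17
  bits 00000101000011010110011101100101 = 84764517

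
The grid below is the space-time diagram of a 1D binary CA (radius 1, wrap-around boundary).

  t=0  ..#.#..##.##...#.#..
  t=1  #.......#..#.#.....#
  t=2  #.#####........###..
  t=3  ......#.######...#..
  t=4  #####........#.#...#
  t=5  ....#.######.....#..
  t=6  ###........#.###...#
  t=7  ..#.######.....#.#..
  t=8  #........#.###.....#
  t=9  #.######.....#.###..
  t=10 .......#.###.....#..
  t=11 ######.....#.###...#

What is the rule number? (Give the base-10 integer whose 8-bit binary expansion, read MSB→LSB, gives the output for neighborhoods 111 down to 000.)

65

  ###|.  b7=0 t=2,i=3
  ##.|#  b6=1 t=0,i=8
  #.#|.  b5=0 t=0,i=3
  #..|.  b4=0 t=0,i=5
  .##|.  b3=0 t=0,i=7
  .#.|.  b2=0 t=0,i=2
  ..#|.  b1=0 t=0,i=1
  ...|#  b0=1 t=0,i=0
  bits 01000001 = 65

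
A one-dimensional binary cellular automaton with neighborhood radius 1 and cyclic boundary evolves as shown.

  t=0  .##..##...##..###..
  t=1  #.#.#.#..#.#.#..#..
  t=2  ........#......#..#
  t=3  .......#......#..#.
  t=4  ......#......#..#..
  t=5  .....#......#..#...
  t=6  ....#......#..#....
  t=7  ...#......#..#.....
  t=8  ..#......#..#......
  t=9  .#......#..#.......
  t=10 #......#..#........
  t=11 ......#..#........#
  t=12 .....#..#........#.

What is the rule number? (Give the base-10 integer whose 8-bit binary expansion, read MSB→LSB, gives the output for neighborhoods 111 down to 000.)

  ###|.  b7=0 t=0,i=15
  ##.|#  b6=1 t=0,i=2
  #.#|.  b5=0 t=1,i=1
  #..|.  b4=0 t=0,i=3
  .##|.  b3=0 t=0,i=1
  .#.|.  b2=0 t=1,i=0
  ..#|#  b1=1 t=0,i=0
  ...|.  b0=0 t=0,i=8
  bits 01000010 = 66

66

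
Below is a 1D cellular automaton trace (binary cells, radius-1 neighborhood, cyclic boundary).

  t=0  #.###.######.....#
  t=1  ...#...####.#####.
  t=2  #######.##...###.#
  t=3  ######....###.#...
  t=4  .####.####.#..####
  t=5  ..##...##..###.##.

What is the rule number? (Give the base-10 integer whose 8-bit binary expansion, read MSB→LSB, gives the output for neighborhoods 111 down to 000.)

151

  nb ###: next=#  (t=0,i=3, bit7=1)
  nb ##.: next=.  (t=0,i=0, bit6=0)
  nb #.#: next=.  (t=0,i=1, bit5=0)
  nb #..: next=#  (t=0,i=12, bit4=1)
  nb .##: next=.  (t=0,i=2, bit3=0)
  nb .#.: next=#  (t=1,i=3, bit2=1)
  nb ..#: next=#  (t=0,i=16, bit1=1)
  nb ...: next=#  (t=0,i=13, bit0=1)
  bits 10010111 = 151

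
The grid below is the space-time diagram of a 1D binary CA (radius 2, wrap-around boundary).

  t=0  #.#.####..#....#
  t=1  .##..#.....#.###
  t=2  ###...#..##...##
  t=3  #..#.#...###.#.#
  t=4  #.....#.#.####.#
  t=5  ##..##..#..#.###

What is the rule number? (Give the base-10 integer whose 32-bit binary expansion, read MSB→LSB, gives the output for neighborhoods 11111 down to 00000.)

  #####|#  b31=1 t=2,i=0
  ####.|.  b30=0 t=0,i=6
  ###.#|#  b29=1 t=1,i=15
  ###..|.  b28=0 t=0,i=7
  ##.##|#  b27=1 t=1,i=0
  ##.#.|#  b26=1 t=0,i=1
  ##..#|.  b25=0 t=0,i=8
  ##...|#  b24=1 t=2,i=3
  #.###|.  b23=0 t=0,i=4
  #.##.|#  b22=1 t=1,i=1
  #.#.#|#  b21=1 t=0,i=2
  #.#..|.  b20=0 t=3,i=5
  #..##|.  b19=0 t=2,i=8
  #..#.|.  b18=0 t=0,i=9
  #...#|.  b17=0 t=2,i=4
  #....|.  b16=0 t=0,i=12
  .####|#  b15=1 t=0,i=5
  .###.|#  b14=1 t=1,i=14
  .##.#|.  b13=0 t=0,i=0
  .##..|#  b12=1 t=1,i=2
  .#.##|.  b11=0 t=0,i=3
  .#.#.|.  b10=0 t=3,i=4
  .#..#|.  b9=0 t=2,i=7
  .#...|#  b8=1 t=0,i=11
  ..###|.  b7=0 t=2,i=14
  ..##.|#  b6=1 t=0,i=15
  ..#.#|.  b5=0 t=1,i=11
  ..#..|.  b4=0 t=0,i=10
  ...##|#  b3=1 t=0,i=14
  ...#.|#  b2=1 t=1,i=10
  ....#|#  b1=1 t=0,i=13
  .....|.  b0=0 t=1,i=8
  bits 10101101011000001101000101001110 = 2908803406

2908803406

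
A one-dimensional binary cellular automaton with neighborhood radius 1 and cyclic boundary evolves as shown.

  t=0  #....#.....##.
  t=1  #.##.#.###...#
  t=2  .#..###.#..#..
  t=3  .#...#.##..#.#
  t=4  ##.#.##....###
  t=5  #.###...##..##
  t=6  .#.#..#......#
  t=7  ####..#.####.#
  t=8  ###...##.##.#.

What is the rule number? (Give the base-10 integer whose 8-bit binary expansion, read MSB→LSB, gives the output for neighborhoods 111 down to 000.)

165

  ### -> #   bit 7 = 1  t=1,i=8
  ##. -> .   bit 6 = 0  t=0,i=12
  #.# -> #   bit 5 = 1  t=0,i=13
  #.. -> .   bit 4 = 0  t=0,i=1
  .## -> .   bit 3 = 0  t=0,i=11
  .#. -> #   bit 2 = 1  t=0,i=0
  ..# -> .   bit 1 = 0  t=0,i=4
  ... -> #   bit 0 = 1  t=0,i=2
  bits 10100101 = 165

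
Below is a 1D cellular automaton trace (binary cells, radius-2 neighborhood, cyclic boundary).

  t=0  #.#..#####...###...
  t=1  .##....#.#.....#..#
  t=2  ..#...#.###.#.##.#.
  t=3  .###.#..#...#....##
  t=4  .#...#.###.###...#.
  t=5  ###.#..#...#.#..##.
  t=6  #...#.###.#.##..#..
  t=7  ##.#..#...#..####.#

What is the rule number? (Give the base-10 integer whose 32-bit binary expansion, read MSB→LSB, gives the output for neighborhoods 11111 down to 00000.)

  [31] ##### => #  t=0,i=7
  [30] ####. => .  t=0,i=8
  [29] ###.# => .  t=2,i=10
  [28] ###.. => #  t=0,i=9
  [27] ##.## => .  t=3,i=0
  [26] ##.#. => .  t=2,i=11
  [25] ##..# => #  t=6,i=14
  [24] ##... => .  t=0,i=10
  [23] #.### => #  t=2,i=8
  [22] #.##. => .  t=1,i=1
  [21] #.#.# => #  t=2,i=12
  [20] #.#.. => #  t=0,i=2
  [19] #..## => .  t=0,i=4
  [18] #..#. => #  t=1,i=17
  [17] #...# => .  t=0,i=11
  [16] #.... => .  t=1,i=4
  [15] .#### => .  t=0,i=6
  [14] .###. => .  t=0,i=14
  [13] .##.# => .  t=2,i=15
  [12] .##.. => #  t=1,i=2
  [11] .#.## => .  t=1,i=0
  [10] .#.#. => #  t=0,i=1
  [9] .#..# => .  t=0,i=3
  [8] .#... => #  t=1,i=10
  [7] ..### => .  t=0,i=5
  [6] ..##. => #  t=3,i=17
  [5] ..#.# => .  t=0,i=0
  [4] ..#.. => #  t=1,i=15
  [3] ...## => .  t=0,i=12
  [2] ...#. => #  t=0,i=18
  [1] ....# => .  t=1,i=5
  [0] ..... => #  t=1,i=12
  bits 10010010101101000001010101010101 = 2461275477

2461275477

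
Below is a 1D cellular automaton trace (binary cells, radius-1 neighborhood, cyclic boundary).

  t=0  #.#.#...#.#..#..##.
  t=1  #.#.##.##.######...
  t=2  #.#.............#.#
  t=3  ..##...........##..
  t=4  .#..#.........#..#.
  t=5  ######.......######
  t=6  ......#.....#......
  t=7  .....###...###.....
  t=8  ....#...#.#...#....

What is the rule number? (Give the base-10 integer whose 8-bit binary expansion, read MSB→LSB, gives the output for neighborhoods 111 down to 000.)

  [7] ### => .  t=1,i=11
  [6] ##. => .  t=0,i=17
  [5] #.# => .  t=0,i=1
  [4] #.. => #  t=0,i=5
  [3] .## => .  t=0,i=16
  [2] .#. => #  t=0,i=0
  [1] ..# => #  t=0,i=7
  [0] ... => .  t=0,i=6
  bits 00010110 = 22

22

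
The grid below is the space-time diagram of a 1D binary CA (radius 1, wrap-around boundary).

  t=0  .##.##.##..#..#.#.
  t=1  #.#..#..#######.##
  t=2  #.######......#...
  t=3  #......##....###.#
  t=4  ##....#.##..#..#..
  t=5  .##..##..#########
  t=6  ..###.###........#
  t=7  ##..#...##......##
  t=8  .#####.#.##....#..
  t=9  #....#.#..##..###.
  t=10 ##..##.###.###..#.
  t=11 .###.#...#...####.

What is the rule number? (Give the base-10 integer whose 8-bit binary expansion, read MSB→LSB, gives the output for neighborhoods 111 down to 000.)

86

  ###|.  b7=0 t=1,i=9
  ##.|#  b6=1 t=0,i=2
  #.#|.  b5=0 t=0,i=3
  #..|#  b4=1 t=0,i=9
  .##|.  b3=0 t=0,i=1
  .#.|#  b2=1 t=0,i=11
  ..#|#  b1=1 t=0,i=0
  ...|.  b0=0 t=2,i=9
  bits 01010110 = 86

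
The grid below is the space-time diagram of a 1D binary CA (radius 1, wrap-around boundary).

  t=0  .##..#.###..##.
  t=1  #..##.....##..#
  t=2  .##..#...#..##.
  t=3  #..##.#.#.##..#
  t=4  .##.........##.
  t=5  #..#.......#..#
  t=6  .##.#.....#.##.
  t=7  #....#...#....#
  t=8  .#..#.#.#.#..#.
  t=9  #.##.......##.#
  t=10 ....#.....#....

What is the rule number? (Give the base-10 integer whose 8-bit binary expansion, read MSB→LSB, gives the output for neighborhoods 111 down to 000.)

18

  nb ###: next=.  (t=0,i=8, bit7=0)
  nb ##.: next=.  (t=0,i=2, bit6=0)
  nb #.#: next=.  (t=0,i=6, bit5=0)
  nb #..: next=#  (t=0,i=3, bit4=1)
  nb .##: next=.  (t=0,i=1, bit3=0)
  nb .#.: next=.  (t=0,i=5, bit2=0)
  nb ..#: next=#  (t=0,i=0, bit1=1)
  nb ...: next=.  (t=1,i=6, bit0=0)
  bits 00010010 = 18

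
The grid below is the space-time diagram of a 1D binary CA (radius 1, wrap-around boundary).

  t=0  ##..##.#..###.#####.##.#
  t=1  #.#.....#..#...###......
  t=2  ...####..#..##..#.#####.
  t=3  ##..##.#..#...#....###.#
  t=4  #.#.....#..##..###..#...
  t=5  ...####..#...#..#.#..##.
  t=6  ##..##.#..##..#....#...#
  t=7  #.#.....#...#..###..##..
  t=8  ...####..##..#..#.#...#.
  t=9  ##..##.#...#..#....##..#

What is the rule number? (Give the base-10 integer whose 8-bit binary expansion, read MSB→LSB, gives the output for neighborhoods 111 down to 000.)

145

  ### -> #   bit 7 = 1  t=0,i=0
  ##. -> .   bit 6 = 0  t=0,i=1
  #.# -> .   bit 5 = 0  t=0,i=6
  #.. -> #   bit 4 = 1  t=0,i=2
  .## -> .   bit 3 = 0  t=0,i=4
  .#. -> .   bit 2 = 0  t=0,i=7
  ..# -> .   bit 1 = 0  t=0,i=3
  ... -> #   bit 0 = 1  t=1,i=4
  bits 10010001 = 145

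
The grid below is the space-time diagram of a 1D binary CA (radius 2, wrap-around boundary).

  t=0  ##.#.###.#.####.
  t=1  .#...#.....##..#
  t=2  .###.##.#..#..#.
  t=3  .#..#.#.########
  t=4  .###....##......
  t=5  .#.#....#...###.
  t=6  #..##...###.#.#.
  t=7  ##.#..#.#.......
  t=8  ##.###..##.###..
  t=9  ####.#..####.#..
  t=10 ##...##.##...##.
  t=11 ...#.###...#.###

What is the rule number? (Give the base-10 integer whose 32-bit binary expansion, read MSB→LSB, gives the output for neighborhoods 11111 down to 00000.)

  #####|.  b31=0 t=3,i=10
  ####.|.  b30=0 t=0,i=13
  ###.#|.  b29=0 t=0,i=7
  ###..|#  b28=1 t=4,i=3
  ##.##|#  b27=1 t=0,i=15
  ##.#.|.  b26=0 t=0,i=2
  ##..#|.  b25=0 t=1,i=13
  ##...|.  b24=0 t=4,i=4
  #.###|#  b23=1 t=0,i=5
  #.##.|.  b22=0 t=0,i=0
  #.#.#|.  b21=0 t=0,i=3
  #.#..|#  b20=1 t=1,i=1
  #..##|.  b19=0 t=2,i=0
  #..#.|#  b18=1 t=1,i=14
  #...#|#  b17=1 t=1,i=3
  #....|.  b16=0 t=1,i=7
  .####|#  b15=1 t=0,i=12
  .###.|.  b14=0 t=0,i=6
  .##.#|#  b13=1 t=0,i=1
  .##..|.  b12=0 t=1,i=12
  .#.##|.  b11=0 t=0,i=4
  .#.#.|.  b10=0 t=1,i=0
  .#..#|#  b9=1 t=2,i=9
  .#...|#  b8=1 t=1,i=2
  ..###|#  b7=1 t=2,i=1
  ..##.|#  b6=1 t=1,i=11
  ..#.#|.  b5=0 t=1,i=15
  ..#..|#  b4=1 t=1,i=5
  ...##|.  b3=0 t=1,i=10
  ...#.|.  b2=0 t=1,i=4
  ....#|.  b1=0 t=1,i=9
  .....|#  b0=1 t=1,i=8
  bits 00011000100101101010001111010001 = 412525521

412525521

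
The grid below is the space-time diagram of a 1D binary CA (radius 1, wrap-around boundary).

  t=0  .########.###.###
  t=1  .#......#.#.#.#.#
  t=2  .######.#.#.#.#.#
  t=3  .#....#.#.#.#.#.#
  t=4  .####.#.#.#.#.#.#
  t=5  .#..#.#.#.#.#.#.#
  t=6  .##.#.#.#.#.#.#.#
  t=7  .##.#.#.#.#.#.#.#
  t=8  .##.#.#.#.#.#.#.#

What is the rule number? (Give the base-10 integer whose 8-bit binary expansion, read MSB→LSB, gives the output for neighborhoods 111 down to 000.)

93

  nb ###: next=.  (t=0,i=2, bit7=0)
  nb ##.: next=#  (t=0,i=8, bit6=1)
  nb #.#: next=.  (t=0,i=0, bit5=0)
  nb #..: next=#  (t=1,i=2, bit4=1)
  nb .##: next=#  (t=0,i=1, bit3=1)
  nb .#.: next=#  (t=1,i=1, bit2=1)
  nb ..#: next=.  (t=1,i=7, bit1=0)
  nb ...: next=#  (t=1,i=3, bit0=1)
  bits 01011101 = 93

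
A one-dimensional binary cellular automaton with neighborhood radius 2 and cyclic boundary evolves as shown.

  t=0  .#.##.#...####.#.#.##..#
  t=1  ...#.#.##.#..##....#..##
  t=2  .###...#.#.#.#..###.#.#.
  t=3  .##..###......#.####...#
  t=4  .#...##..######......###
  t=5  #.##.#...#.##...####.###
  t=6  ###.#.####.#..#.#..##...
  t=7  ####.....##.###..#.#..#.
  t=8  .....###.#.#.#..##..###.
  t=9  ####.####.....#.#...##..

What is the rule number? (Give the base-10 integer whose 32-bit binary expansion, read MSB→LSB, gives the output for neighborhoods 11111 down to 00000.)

  ##### -> #   bit 31 = 1  t=4,i=11
  ####. -> .   bit 30 = 0  t=0,i=12
  ###.# -> #   bit 29 = 1  t=0,i=13
  ###.. -> .   bit 28 = 0  t=2,i=3
  ##.## -> #   bit 27 = 1  t=5,i=1
  ##.#. -> #   bit 26 = 1  t=0,i=5
  ##..# -> .   bit 25 = 0  t=0,i=21
  ##... -> .   bit 24 = 0  t=1,i=0
  #.### -> .   bit 23 = 0  t=3,i=16
  #.##. -> #   bit 22 = 1  t=0,i=3
  #.#.# -> .   bit 21 = 0  t=0,i=1
  #.#.. -> .   bit 20 = 0  t=0,i=6
  #..## -> .   bit 19 = 0  t=1,i=12
  #..#. -> #   bit 18 = 1  t=0,i=22
  #...# -> #   bit 17 = 1  t=0,i=8
  #.... -> #   bit 16 = 1  t=1,i=16
  .#### -> .   bit 15 = 0  t=0,i=11
  .###. -> #   bit 14 = 1  t=2,i=2
  .##.# -> .   bit 13 = 0  t=0,i=4
  .##.. -> .   bit 12 = 0  t=0,i=20
  .#.## -> .   bit 11 = 0  t=0,i=2
  .#.#. -> .   bit 10 = 0  t=0,i=0
  .#..# -> #   bit 9 = 1  t=1,i=11
  .#... -> #   bit 8 = 1  t=0,i=7
  ..### -> #   bit 7 = 1  t=0,i=10
  ..##. -> #   bit 6 = 1  t=1,i=13
  ..#.# -> #   bit 5 = 1  t=0,i=23
  ..#.. -> .   bit 4 = 0  t=1,i=19
  ...## -> .   bit 3 = 0  t=0,i=9
  ...#. -> #   bit 2 = 1  t=1,i=2
  ....# -> #   bit 1 = 1  t=1,i=17
  ..... -> #   bit 0 = 1  t=3,i=10
  bits 10101100010001110100001111100111 = 2890351591

2890351591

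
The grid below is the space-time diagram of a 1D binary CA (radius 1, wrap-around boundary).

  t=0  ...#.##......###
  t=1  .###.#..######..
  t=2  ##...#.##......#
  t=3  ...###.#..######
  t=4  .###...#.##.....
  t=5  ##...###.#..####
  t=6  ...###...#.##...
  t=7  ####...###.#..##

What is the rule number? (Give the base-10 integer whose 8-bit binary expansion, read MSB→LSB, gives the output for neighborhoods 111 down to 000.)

  ###|.  b7=0 t=0,i=14
  ##.|.  b6=0 t=0,i=6
  #.#|.  b5=0 t=0,i=4
  #..|.  b4=0 t=0,i=0
  .##|#  b3=1 t=0,i=5
  .#.|#  b2=1 t=0,i=3
  ..#|#  b1=1 t=0,i=2
  ...|#  b0=1 t=0,i=1
  bits 00001111 = 15

15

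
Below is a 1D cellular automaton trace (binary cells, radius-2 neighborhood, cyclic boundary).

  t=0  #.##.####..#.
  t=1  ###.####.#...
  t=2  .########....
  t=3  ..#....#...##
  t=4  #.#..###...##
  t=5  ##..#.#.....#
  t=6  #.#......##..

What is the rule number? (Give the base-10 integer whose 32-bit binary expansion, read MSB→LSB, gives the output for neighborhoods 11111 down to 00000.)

1860753495

  ##### -> .   bit 31 = 0  t=2,i=3
  ####. -> #   bit 30 = 1  t=0,i=7
  ###.# -> #   bit 29 = 1  t=1,i=2
  ###.. -> .   bit 28 = 0  t=0,i=8
  ##.## -> #   bit 27 = 1  t=0,i=4
  ##.#. -> #   bit 26 = 1  t=1,i=8
  ##..# -> #   bit 25 = 1  t=0,i=9
  ##... -> .   bit 24 = 0  t=2,i=9
  #.### -> #   bit 23 = 1  t=0,i=5
  #.##. -> #   bit 22 = 1  t=0,i=2
  #.#.# -> #   bit 21 = 1  t=0,i=0
  #.#.. -> .   bit 20 = 0  t=1,i=9
  #..## -> #   bit 19 = 1  t=4,i=4
  #..#. -> .   bit 18 = 0  t=0,i=10
  #...# -> .   bit 17 = 0  t=1,i=11
  #.... -> .   bit 16 = 0  t=2,i=10
  .#### -> #   bit 15 = 1  t=0,i=6
  .###. -> #   bit 14 = 1  t=1,i=1
  .##.# -> .   bit 13 = 0  t=0,i=3
  .##.. -> #   bit 12 = 1  t=3,i=12
  .#.## -> #   bit 11 = 1  t=0,i=1
  .#.#. -> .   bit 10 = 0  t=0,i=12
  .#..# -> .   bit 9 = 0  t=4,i=3
  .#... -> .   bit 8 = 0  t=1,i=10
  ..### -> .   bit 7 = 0  t=1,i=0
  ..##. -> #   bit 6 = 1  t=3,i=11
  ..#.# -> .   bit 5 = 0  t=0,i=11
  ..#.. -> #   bit 4 = 1  t=3,i=2
  ...## -> .   bit 3 = 0  t=1,i=12
  ...#. -> #   bit 2 = 1  t=3,i=6
  ....# -> #   bit 1 = 1  t=2,i=12
  ..... -> #   bit 0 = 1  t=2,i=11
  bits 01101110111010001101100001010111 = 1860753495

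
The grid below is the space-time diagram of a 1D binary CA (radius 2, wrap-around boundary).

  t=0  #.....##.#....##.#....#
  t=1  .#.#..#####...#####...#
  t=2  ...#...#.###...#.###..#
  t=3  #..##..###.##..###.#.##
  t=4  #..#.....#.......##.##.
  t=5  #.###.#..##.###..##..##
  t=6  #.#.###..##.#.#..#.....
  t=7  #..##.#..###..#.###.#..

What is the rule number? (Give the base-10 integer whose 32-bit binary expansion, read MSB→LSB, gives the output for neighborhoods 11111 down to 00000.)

1972676977

  nb #####: next=.  (t=1,i=8, bit31=0)
  nb ####.: next=#  (t=1,i=9, bit30=1)
  nb ###.#: next=#  (t=3,i=9, bit29=1)
  nb ###..: next=#  (t=1,i=10, bit28=1)
  nb ##.##: next=.  (t=3,i=10, bit27=0)
  nb ##.#.: next=#  (t=0,i=8, bit26=1)
  nb ##..#: next=.  (t=2,i=20, bit25=0)
  nb ##...: next=#  (t=0,i=1, bit24=1)
  nb #.###: next=#  (t=2,i=9, bit23=1)
  nb #.##.: next=.  (t=3,i=11, bit22=0)
  nb #.#.#: next=.  (t=1,i=1, bit21=0)
  nb #.#..: next=#  (t=0,i=9, bit20=1)
  nb #..##: next=.  (t=1,i=5, bit19=0)
  nb #..#.: next=#  (t=2,i=21, bit18=1)
  nb #...#: next=.  (t=1,i=12, bit17=0)
  nb #....: next=.  (t=0,i=2, bit16=0)
  nb .####: next=#  (t=1,i=7, bit15=1)
  nb .###.: next=.  (t=2,i=10, bit14=0)
  nb .##.#: next=#  (t=0,i=7, bit13=1)
  nb .##..: next=.  (t=0,i=0, bit12=0)
  nb .#.##: next=#  (t=2,i=8, bit11=1)
  nb .#.#.: next=.  (t=1,i=0, bit10=0)
  nb .#..#: next=.  (t=1,i=4, bit9=0)
  nb .#...: next=#  (t=0,i=10, bit8=1)
  nb ..###: next=.  (t=1,i=6, bit7=0)
  nb ..##.: next=#  (t=0,i=6, bit6=1)
  nb ..#.#: next=#  (t=1,i=22, bit5=1)
  nb ..#..: next=#  (t=2,i=3, bit4=1)
  nb ...##: next=.  (t=0,i=5, bit3=0)
  nb ...#.: next=.  (t=1,i=21, bit2=0)
  nb ....#: next=.  (t=0,i=4, bit1=0)
  nb .....: next=#  (t=0,i=3, bit0=1)
  bits 01110101100101001010100101110001 = 1972676977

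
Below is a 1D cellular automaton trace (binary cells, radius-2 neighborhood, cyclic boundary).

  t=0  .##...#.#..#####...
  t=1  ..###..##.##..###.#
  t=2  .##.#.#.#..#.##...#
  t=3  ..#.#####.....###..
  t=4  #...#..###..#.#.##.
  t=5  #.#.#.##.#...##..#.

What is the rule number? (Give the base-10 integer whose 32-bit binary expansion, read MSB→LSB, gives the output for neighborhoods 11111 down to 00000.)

1371157650

  nb #####: next=.  (t=0,i=13, bit31=0)
  nb ####.: next=#  (t=0,i=14, bit30=1)
  nb ###.#: next=.  (t=1,i=16, bit29=0)
  nb ###..: next=#  (t=0,i=15, bit28=1)
  nb ##.##: next=.  (t=1,i=9, bit27=0)
  nb ##.#.: next=.  (t=1,i=17, bit26=0)
  nb ##..#: next=.  (t=1,i=5, bit25=0)
  nb ##...: next=#  (t=0,i=3, bit24=1)
  nb #.###: next=#  (t=3,i=4, bit23=1)
  nb #.##.: next=.  (t=1,i=10, bit22=0)
  nb #.#.#: next=#  (t=2,i=4, bit21=1)
  nb #.#..: next=#  (t=0,i=8, bit20=1)
  nb #..##: next=#  (t=0,i=10, bit19=1)
  nb #..#.: next=.  (t=2,i=10, bit18=0)
  nb #...#: next=#  (t=0,i=4, bit17=1)
  nb #....: next=.  (t=0,i=17, bit16=0)
  nb .####: next=.  (t=0,i=12, bit15=0)
  nb .###.: next=.  (t=1,i=3, bit14=0)
  nb .##.#: next=#  (t=1,i=8, bit13=1)
  nb .##..: next=#  (t=0,i=2, bit12=1)
  nb .#.##: next=.  (t=2,i=0, bit11=0)
  nb .#.#.: next=#  (t=0,i=7, bit10=1)
  nb .#..#: next=.  (t=0,i=9, bit9=0)
  nb .#...: next=.  (t=4,i=1, bit8=0)
  nb ..###: next=#  (t=0,i=11, bit7=1)
  nb ..##.: next=.  (t=0,i=1, bit6=0)
  nb ..#.#: next=.  (t=0,i=6, bit5=0)
  nb ..#..: next=#  (t=4,i=4, bit4=1)
  nb ...##: next=.  (t=0,i=0, bit3=0)
  nb ...#.: next=.  (t=0,i=5, bit2=0)
  nb ....#: next=#  (t=0,i=18, bit1=1)
  nb .....: next=.  (t=3,i=11, bit0=0)
  bits 01010001101110100011010010010010 = 1371157650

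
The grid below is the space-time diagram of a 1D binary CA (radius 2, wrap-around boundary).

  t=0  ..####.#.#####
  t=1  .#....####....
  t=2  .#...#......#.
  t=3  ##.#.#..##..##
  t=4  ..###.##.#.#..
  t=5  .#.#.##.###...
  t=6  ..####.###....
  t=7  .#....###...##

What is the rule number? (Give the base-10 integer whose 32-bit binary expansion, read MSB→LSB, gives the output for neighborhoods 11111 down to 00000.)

  nb #####: next=.  (t=0,i=11, bit31=0)
  nb ####.: next=.  (t=0,i=4, bit30=0)
  nb ###.#: next=.  (t=0,i=5, bit29=0)
  nb ###..: next=.  (t=0,i=13, bit28=0)
  nb ##.##: next=#  (t=4,i=5, bit27=1)
  nb ##.#.: next=#  (t=0,i=6, bit26=1)
  nb ##..#: next=.  (t=0,i=0, bit25=0)
  nb ##...: next=.  (t=1,i=10, bit24=0)
  nb #.###: next=#  (t=0,i=9, bit23=1)
  nb #.##.: next=#  (t=4,i=6, bit22=1)
  nb #.#.#: next=#  (t=0,i=7, bit21=1)
  nb #.#..: next=.  (t=3,i=5, bit20=0)
  nb #..##: next=#  (t=0,i=1, bit19=1)
  nb #..#.: next=#  (t=2,i=0, bit18=1)
  nb #...#: next=#  (t=2,i=3, bit17=1)
  nb #....: next=.  (t=1,i=3, bit16=0)
  nb .####: next=.  (t=0,i=3, bit15=0)
  nb .###.: next=#  (t=4,i=3, bit14=1)
  nb .##.#: next=.  (t=4,i=7, bit13=0)
  nb .##..: next=#  (t=3,i=9, bit12=1)
  nb .#.##: next=#  (t=0,i=8, bit11=1)
  nb .#.#.: next=#  (t=3,i=4, bit10=1)
  nb .#..#: next=#  (t=2,i=13, bit9=1)
  nb .#...: next=.  (t=1,i=2, bit8=0)
  nb ..###: next=.  (t=0,i=2, bit7=0)
  nb ..##.: next=.  (t=3,i=8, bit6=0)
  nb ..#.#: next=.  (t=5,i=1, bit5=0)
  nb ..#..: next=#  (t=1,i=1, bit4=1)
  nb ...##: next=#  (t=1,i=5, bit3=1)
  nb ...#.: next=.  (t=1,i=0, bit2=0)
  nb ....#: next=.  (t=1,i=4, bit1=0)
  nb .....: next=#  (t=1,i=12, bit0=1)
  bits 00001100111011100101111000011001 = 216948249

216948249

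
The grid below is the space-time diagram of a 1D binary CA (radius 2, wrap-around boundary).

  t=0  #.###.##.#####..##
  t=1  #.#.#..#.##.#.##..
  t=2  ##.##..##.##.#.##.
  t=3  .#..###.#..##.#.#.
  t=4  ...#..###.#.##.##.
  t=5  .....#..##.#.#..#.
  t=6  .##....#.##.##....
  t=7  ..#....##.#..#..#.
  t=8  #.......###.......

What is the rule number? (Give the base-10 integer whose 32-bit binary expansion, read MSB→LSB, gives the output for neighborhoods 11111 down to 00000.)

  ##### -> .   bit 31 = 0  t=0,i=11
  ####. -> #   bit 30 = 1  t=0,i=12
  ###.# -> #   bit 29 = 1  t=0,i=0
  ###.. -> .   bit 28 = 0  t=0,i=13
  ##.## -> .   bit 27 = 0  t=0,i=1
  ##.#. -> #   bit 26 = 1  t=1,i=11
  ##..# -> #   bit 25 = 1  t=0,i=14
  ##... -> .   bit 24 = 0  t=4,i=17
  #.### -> #   bit 23 = 1  t=0,i=2
  #.##. -> .   bit 22 = 0  t=0,i=6
  #.#.# -> .   bit 21 = 0  t=1,i=2
  #.#.. -> #   bit 20 = 1  t=1,i=4
  #..## -> #   bit 19 = 1  t=0,i=15
  #..#. -> .   bit 18 = 0  t=1,i=6
  #...# -> #   bit 17 = 1  t=7,i=0
  #.... -> .   bit 16 = 0  t=4,i=0
  .#### -> #   bit 15 = 1  t=0,i=10
  .###. -> .   bit 14 = 0  t=0,i=3
  .##.# -> #   bit 13 = 1  t=0,i=7
  .##.. -> #   bit 12 = 1  t=1,i=15
  .#.## -> #   bit 11 = 1  t=1,i=8
  .#.#. -> #   bit 10 = 1  t=1,i=1
  .#..# -> .   bit 9 = 0  t=1,i=5
  .#... -> .   bit 8 = 0  t=5,i=17
  ..### -> .   bit 7 = 0  t=0,i=16
  ..##. -> .   bit 6 = 0  t=2,i=7
  ..#.# -> #   bit 5 = 1  t=1,i=0
  ..#.. -> .   bit 4 = 0  t=3,i=1
  ...## -> .   bit 3 = 0  t=6,i=0
  ...#. -> .   bit 2 = 0  t=4,i=2
  ....# -> .   bit 1 = 0  t=4,i=1
  ..... -> #   bit 0 = 1  t=5,i=1
  bits 01100110100110101011110000100001 = 1721416737

1721416737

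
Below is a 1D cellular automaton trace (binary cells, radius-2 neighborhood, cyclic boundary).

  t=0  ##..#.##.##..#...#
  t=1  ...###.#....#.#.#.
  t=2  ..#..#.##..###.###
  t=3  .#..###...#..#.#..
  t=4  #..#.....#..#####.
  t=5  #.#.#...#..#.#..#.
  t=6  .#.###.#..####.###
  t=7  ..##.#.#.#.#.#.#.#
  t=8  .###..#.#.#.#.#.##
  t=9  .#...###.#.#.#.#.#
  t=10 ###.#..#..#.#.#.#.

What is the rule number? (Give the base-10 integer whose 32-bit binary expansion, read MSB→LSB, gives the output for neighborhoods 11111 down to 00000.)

547138924

  ##### -> .   bit 31 = 0  t=4,i=14
  ####. -> .   bit 30 = 0  t=4,i=15
  ###.# -> #   bit 29 = 1  t=1,i=5
  ###.. -> .   bit 28 = 0  t=0,i=1
  ##.## -> .   bit 27 = 0  t=0,i=8
  ##.#. -> .   bit 26 = 0  t=1,i=6
  ##..# -> .   bit 25 = 0  t=0,i=2
  ##... -> .   bit 24 = 0  t=3,i=7
  #.### -> #   bit 23 = 1  t=2,i=15
  #.##. -> .   bit 22 = 0  t=0,i=6
  #.#.# -> .   bit 21 = 0  t=1,i=14
  #.#.. -> #   bit 20 = 1  t=1,i=7
  #..## -> #   bit 19 = 1  t=2,i=10
  #..#. -> #   bit 18 = 1  t=0,i=3
  #...# -> .   bit 17 = 0  t=0,i=15
  #.... -> .   bit 16 = 0  t=1,i=0
  .#### -> #   bit 15 = 1  t=4,i=13
  .###. -> .   bit 14 = 0  t=0,i=0
  .##.# -> #   bit 13 = 1  t=0,i=7
  .##.. -> .   bit 12 = 0  t=0,i=10
  .#.## -> #   bit 11 = 1  t=0,i=5
  .#.#. -> #   bit 10 = 1  t=1,i=13
  .#..# -> .   bit 9 = 0  t=2,i=3
  .#... -> #   bit 8 = 1  t=0,i=14
  ..### -> .   bit 7 = 0  t=0,i=17
  ..##. -> #   bit 6 = 1  t=7,i=2
  ..#.# -> #   bit 5 = 1  t=0,i=4
  ..#.. -> .   bit 4 = 0  t=0,i=13
  ...## -> #   bit 3 = 1  t=0,i=16
  ...#. -> #   bit 2 = 1  t=1,i=11
  ....# -> .   bit 1 = 0  t=1,i=1
  ..... -> .   bit 0 = 0  t=4,i=6
  bits 00100000100111001010110101101100 = 547138924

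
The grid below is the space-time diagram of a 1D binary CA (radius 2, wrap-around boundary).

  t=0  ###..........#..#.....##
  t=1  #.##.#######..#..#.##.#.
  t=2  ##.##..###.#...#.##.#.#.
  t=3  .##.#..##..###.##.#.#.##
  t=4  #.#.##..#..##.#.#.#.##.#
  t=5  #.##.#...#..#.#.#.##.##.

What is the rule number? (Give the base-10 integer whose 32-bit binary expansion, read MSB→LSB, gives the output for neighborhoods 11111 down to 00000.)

2570222499

  nb #####: next=#  (t=0,i=0, bit31=1)
  nb ####.: next=.  (t=0,i=1, bit30=0)
  nb ###.#: next=.  (t=2,i=9, bit29=0)
  nb ###..: next=#  (t=0,i=2, bit28=1)
  nb ##.##: next=#  (t=1,i=4, bit27=1)
  nb ##.#.: next=.  (t=1,i=21, bit26=0)
  nb ##..#: next=.  (t=1,i=12, bit25=0)
  nb ##...: next=#  (t=0,i=3, bit24=1)
  nb #.###: next=.  (t=1,i=5, bit23=0)
  nb #.##.: next=.  (t=1,i=2, bit22=0)
  nb #.#.#: next=#  (t=1,i=0, bit21=1)
  nb #.#..: next=#  (t=2,i=11, bit20=1)
  nb #..##: next=.  (t=2,i=6, bit19=0)
  nb #..#.: next=.  (t=0,i=15, bit18=0)
  nb #...#: next=#  (t=2,i=13, bit17=1)
  nb #....: next=.  (t=0,i=4, bit16=0)
  nb .####: next=.  (t=0,i=23, bit15=0)
  nb .###.: next=#  (t=2,i=8, bit14=1)
  nb .##.#: next=#  (t=1,i=3, bit13=1)
  nb .##..: next=#  (t=2,i=4, bit12=1)
  nb .#.##: next=#  (t=1,i=1, bit11=1)
  nb .#.#.: next=.  (t=1,i=23, bit10=0)
  nb .#..#: next=#  (t=0,i=14, bit9=1)
  nb .#...: next=#  (t=0,i=17, bit8=1)
  nb ..###: next=#  (t=0,i=22, bit7=1)
  nb ..##.: next=.  (t=3,i=7, bit6=0)
  nb ..#.#: next=#  (t=1,i=17, bit5=1)
  nb ..#..: next=.  (t=0,i=13, bit4=0)
  nb ...##: next=.  (t=0,i=21, bit3=0)
  nb ...#.: next=.  (t=0,i=12, bit2=0)
  nb ....#: next=#  (t=0,i=11, bit1=1)
  nb .....: next=#  (t=0,i=5, bit0=1)
  bits 10011001001100100111101110100011 = 2570222499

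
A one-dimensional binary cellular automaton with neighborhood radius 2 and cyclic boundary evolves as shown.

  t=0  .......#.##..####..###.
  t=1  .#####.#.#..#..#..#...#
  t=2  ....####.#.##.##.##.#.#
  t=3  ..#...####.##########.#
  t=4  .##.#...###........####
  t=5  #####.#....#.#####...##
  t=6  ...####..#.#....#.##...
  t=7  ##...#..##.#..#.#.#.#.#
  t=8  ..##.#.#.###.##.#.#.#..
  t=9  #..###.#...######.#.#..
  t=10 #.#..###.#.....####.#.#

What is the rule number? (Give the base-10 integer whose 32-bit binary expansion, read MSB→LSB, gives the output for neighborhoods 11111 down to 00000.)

  ##### -> .   bit 31 = 0  t=1,i=3
  ####. -> #   bit 30 = 1  t=0,i=15
  ###.# -> #   bit 29 = 1  t=1,i=5
  ###.. -> .   bit 28 = 0  t=0,i=16
  ##.## -> #   bit 27 = 1  t=2,i=13
  ##.#. -> #   bit 26 = 1  t=1,i=6
  ##..# -> .   bit 25 = 0  t=0,i=11
  ##... -> #   bit 24 = 1  t=0,i=22
  #.### -> .   bit 23 = 0  t=1,i=1
  #.##. -> #   bit 22 = 1  t=0,i=9
  #.#.# -> #   bit 21 = 1  t=1,i=7
  #.#.. -> #   bit 20 = 1  t=1,i=9
  #..## -> #   bit 19 = 1  t=0,i=12
  #..#. -> #   bit 18 = 1  t=1,i=11
  #...# -> #   bit 17 = 1  t=1,i=20
  #.... -> .   bit 16 = 0  t=0,i=0
  .#### -> .   bit 15 = 0  t=0,i=14
  .###. -> .   bit 14 = 0  t=0,i=20
  .##.# -> #   bit 13 = 1  t=2,i=12
  .##.. -> .   bit 12 = 0  t=0,i=10
  .#.## -> .   bit 11 = 0  t=0,i=8
  .#.#. -> .   bit 10 = 0  t=1,i=8
  .#..# -> .   bit 9 = 0  t=1,i=10
  .#... -> .   bit 8 = 0  t=1,i=19
  ..### -> .   bit 7 = 0  t=0,i=13
  ..##. -> .   bit 6 = 0  t=7,i=8
  ..#.# -> #   bit 5 = 1  t=0,i=7
  ..#.. -> #   bit 4 = 1  t=1,i=12
  ...## -> .   bit 3 = 0  t=2,i=3
  ...#. -> .   bit 2 = 0  t=0,i=6
  ....# -> #   bit 1 = 1  t=0,i=5
  ..... -> #   bit 0 = 1  t=0,i=1
  bits 01101101011111100010000000110011 = 1836982323

1836982323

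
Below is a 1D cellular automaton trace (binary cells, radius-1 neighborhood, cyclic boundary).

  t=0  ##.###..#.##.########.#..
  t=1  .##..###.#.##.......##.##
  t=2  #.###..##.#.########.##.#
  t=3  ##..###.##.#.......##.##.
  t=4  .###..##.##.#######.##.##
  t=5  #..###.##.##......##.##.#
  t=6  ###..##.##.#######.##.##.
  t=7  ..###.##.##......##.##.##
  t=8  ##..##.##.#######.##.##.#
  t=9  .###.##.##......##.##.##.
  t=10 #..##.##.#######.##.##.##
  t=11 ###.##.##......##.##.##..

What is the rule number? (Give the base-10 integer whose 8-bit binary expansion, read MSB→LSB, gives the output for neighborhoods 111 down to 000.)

115

  nb ###: next=.  (t=0,i=4, bit7=0)
  nb ##.: next=#  (t=0,i=1, bit6=1)
  nb #.#: next=#  (t=0,i=2, bit5=1)
  nb #..: next=#  (t=0,i=6, bit4=1)
  nb .##: next=.  (t=0,i=0, bit3=0)
  nb .#.: next=.  (t=0,i=8, bit2=0)
  nb ..#: next=#  (t=0,i=7, bit1=1)
  nb ...: next=#  (t=1,i=14, bit0=1)
  bits 01110011 = 115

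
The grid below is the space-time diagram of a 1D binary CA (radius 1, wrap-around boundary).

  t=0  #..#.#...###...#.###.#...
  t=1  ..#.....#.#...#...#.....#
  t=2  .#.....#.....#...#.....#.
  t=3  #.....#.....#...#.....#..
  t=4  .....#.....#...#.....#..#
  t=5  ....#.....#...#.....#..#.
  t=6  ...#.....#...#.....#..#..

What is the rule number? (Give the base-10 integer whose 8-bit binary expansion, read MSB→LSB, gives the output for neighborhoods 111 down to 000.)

130

  ### -> #   bit 7 = 1  t=0,i=10
  ##. -> .   bit 6 = 0  t=0,i=11
  #.# -> .   bit 5 = 0  t=0,i=4
  #.. -> .   bit 4 = 0  t=0,i=1
  .## -> .   bit 3 = 0  t=0,i=9
  .#. -> .   bit 2 = 0  t=0,i=0
  ..# -> #   bit 1 = 1  t=0,i=2
  ... -> .   bit 0 = 0  t=0,i=7
  bits 10000010 = 130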